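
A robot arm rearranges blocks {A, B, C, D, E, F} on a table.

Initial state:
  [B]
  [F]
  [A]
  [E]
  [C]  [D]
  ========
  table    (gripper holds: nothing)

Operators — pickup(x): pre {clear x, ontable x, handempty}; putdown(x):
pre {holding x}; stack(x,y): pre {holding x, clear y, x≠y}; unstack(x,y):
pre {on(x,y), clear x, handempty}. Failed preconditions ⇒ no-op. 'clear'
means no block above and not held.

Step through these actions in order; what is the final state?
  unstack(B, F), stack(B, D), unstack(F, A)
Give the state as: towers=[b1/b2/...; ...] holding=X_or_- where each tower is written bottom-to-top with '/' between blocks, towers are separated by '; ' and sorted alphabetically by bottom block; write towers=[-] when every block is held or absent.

step 1 (unstack(B, F)): towers=[C/E/A/F; D] holding=B
step 2 (stack(B, D)): towers=[C/E/A/F; D/B] holding=-
step 3 (unstack(F, A)): towers=[C/E/A; D/B] holding=F

towers=[C/E/A; D/B] holding=F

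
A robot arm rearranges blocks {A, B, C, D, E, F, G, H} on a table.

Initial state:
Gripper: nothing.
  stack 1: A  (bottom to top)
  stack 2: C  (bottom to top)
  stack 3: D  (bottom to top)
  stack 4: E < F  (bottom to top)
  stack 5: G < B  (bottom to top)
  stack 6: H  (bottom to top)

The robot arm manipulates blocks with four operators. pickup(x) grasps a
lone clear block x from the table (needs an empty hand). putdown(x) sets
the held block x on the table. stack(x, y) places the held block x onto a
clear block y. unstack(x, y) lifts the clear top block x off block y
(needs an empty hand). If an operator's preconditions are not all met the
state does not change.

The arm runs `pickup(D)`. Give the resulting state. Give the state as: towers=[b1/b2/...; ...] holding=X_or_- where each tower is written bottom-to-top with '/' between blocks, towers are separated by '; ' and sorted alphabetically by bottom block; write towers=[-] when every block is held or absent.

before: towers=[A; C; D; E/F; G/B; H] holding=-
pre[pickup(D)]: clear(D) yes, ontable(D) yes, handempty yes
all met → apply pickup(D)
after:  towers=[A; C; E/F; G/B; H] holding=D

towers=[A; C; E/F; G/B; H] holding=D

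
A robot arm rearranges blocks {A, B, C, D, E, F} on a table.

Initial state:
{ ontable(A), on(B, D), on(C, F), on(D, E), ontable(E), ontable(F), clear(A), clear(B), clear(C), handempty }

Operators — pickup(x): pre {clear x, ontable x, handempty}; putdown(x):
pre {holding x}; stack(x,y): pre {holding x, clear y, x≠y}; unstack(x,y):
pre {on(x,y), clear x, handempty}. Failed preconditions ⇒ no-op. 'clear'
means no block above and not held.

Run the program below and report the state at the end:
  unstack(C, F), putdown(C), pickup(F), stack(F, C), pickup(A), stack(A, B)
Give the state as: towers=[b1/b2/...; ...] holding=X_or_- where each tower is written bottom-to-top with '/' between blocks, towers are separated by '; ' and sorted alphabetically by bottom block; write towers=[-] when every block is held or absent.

towers=[C/F; E/D/B/A] holding=-

step 1 (unstack(C, F)): towers=[A; E/D/B; F] holding=C
step 2 (putdown(C)): towers=[A; C; E/D/B; F] holding=-
step 3 (pickup(F)): towers=[A; C; E/D/B] holding=F
step 4 (stack(F, C)): towers=[A; C/F; E/D/B] holding=-
step 5 (pickup(A)): towers=[C/F; E/D/B] holding=A
step 6 (stack(A, B)): towers=[C/F; E/D/B/A] holding=-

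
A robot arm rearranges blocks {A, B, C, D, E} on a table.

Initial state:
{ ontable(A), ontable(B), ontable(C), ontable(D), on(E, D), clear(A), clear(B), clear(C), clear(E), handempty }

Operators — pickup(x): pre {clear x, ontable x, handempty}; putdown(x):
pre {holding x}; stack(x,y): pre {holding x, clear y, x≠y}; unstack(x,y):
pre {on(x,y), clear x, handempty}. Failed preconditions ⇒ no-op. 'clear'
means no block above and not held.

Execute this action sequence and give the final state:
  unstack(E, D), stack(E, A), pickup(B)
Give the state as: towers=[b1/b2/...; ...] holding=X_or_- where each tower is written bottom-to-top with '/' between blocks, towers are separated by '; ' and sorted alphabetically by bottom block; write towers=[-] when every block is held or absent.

towers=[A/E; C; D] holding=B

step 1 (unstack(E, D)): towers=[A; B; C; D] holding=E
step 2 (stack(E, A)): towers=[A/E; B; C; D] holding=-
step 3 (pickup(B)): towers=[A/E; C; D] holding=B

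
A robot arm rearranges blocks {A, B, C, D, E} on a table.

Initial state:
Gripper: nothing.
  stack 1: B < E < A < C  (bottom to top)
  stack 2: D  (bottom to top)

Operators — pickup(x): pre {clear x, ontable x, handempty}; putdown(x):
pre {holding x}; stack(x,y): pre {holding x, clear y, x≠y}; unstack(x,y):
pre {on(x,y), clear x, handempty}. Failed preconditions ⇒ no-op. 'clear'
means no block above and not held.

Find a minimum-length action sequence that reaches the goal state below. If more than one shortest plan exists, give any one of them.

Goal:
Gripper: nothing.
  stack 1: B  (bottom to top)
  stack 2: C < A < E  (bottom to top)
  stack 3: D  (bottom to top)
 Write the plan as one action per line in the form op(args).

step 1 (unstack(C, A)): towers=[B/E/A; D] holding=C
step 2 (putdown(C)): towers=[B/E/A; C; D] holding=-
step 3 (unstack(A, E)): towers=[B/E; C; D] holding=A
step 4 (stack(A, C)): towers=[B/E; C/A; D] holding=-
step 5 (unstack(E, B)): towers=[B; C/A; D] holding=E
step 6 (stack(E, A)): towers=[B; C/A/E; D] holding=-
goal check: towers=[B; C/A/E; D] holding=- — reached (length 6, optimal by BFS)

unstack(C, A)
putdown(C)
unstack(A, E)
stack(A, C)
unstack(E, B)
stack(E, A)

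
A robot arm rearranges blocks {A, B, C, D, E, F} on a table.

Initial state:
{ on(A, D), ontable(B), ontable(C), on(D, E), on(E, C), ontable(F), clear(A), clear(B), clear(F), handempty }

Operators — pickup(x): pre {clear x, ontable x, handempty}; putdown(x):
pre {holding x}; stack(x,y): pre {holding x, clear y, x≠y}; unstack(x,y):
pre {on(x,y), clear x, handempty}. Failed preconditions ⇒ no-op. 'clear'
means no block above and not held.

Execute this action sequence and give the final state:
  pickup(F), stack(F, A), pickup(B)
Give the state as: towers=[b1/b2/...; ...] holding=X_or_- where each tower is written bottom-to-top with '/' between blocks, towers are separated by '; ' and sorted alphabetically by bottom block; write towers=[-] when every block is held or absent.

towers=[C/E/D/A/F] holding=B

step 1 (pickup(F)): towers=[B; C/E/D/A] holding=F
step 2 (stack(F, A)): towers=[B; C/E/D/A/F] holding=-
step 3 (pickup(B)): towers=[C/E/D/A/F] holding=B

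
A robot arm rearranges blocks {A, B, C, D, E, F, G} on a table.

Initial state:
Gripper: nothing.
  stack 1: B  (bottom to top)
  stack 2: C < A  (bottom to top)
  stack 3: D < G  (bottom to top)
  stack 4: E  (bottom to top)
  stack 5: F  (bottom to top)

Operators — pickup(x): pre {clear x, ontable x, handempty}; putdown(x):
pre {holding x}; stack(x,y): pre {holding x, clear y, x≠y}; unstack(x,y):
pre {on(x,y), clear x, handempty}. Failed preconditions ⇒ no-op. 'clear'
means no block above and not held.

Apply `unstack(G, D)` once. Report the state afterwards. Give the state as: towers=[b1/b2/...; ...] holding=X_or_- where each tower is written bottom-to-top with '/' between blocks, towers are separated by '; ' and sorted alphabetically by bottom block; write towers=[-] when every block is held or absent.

before: towers=[B; C/A; D/G; E; F] holding=-
pre[unstack(G, D)]: on(G,D) ok, clear(G) ok, handempty ok
all met → apply unstack(G, D)
after:  towers=[B; C/A; D; E; F] holding=G

towers=[B; C/A; D; E; F] holding=G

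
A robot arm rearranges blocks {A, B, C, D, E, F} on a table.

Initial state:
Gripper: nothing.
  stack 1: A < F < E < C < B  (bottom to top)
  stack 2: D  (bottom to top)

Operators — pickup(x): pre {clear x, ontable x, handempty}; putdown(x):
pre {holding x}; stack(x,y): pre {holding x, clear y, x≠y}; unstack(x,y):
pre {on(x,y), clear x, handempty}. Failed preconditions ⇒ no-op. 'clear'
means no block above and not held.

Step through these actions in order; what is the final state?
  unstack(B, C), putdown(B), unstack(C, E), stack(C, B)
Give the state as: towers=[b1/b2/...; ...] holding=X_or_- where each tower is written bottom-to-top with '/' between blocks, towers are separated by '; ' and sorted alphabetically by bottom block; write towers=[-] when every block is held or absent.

step 1 (unstack(B, C)): towers=[A/F/E/C; D] holding=B
step 2 (putdown(B)): towers=[A/F/E/C; B; D] holding=-
step 3 (unstack(C, E)): towers=[A/F/E; B; D] holding=C
step 4 (stack(C, B)): towers=[A/F/E; B/C; D] holding=-

towers=[A/F/E; B/C; D] holding=-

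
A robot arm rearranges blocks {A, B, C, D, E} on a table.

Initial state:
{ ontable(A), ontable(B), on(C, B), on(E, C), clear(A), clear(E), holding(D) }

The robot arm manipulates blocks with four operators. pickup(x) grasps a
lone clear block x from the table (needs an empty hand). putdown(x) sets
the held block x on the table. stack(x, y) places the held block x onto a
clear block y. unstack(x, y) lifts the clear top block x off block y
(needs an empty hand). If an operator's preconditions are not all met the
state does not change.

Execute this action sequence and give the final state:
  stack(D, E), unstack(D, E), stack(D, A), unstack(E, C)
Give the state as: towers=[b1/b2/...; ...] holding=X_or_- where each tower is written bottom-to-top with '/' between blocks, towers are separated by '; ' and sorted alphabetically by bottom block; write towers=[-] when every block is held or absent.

towers=[A/D; B/C] holding=E

step 1 (stack(D, E)): towers=[A; B/C/E/D] holding=-
step 2 (unstack(D, E)): towers=[A; B/C/E] holding=D
step 3 (stack(D, A)): towers=[A/D; B/C/E] holding=-
step 4 (unstack(E, C)): towers=[A/D; B/C] holding=E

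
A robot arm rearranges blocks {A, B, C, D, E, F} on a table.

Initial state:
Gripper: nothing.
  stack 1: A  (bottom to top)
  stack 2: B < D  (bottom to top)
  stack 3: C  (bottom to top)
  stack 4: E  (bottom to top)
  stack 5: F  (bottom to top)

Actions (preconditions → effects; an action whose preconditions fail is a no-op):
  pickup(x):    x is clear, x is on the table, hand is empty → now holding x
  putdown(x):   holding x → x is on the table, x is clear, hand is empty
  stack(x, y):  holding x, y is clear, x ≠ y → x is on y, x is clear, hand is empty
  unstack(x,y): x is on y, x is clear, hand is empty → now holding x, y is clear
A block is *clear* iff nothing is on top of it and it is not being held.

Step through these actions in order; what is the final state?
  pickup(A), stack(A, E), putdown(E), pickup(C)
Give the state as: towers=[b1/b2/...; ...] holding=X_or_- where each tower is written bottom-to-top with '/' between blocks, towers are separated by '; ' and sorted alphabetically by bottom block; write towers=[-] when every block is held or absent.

step 1 (pickup(A)): towers=[B/D; C; E; F] holding=A
step 2 (stack(A, E)): towers=[B/D; C; E/A; F] holding=-
step 3 (putdown(E)) [no-op]: towers=[B/D; C; E/A; F] holding=-
step 4 (pickup(C)): towers=[B/D; E/A; F] holding=C

towers=[B/D; E/A; F] holding=C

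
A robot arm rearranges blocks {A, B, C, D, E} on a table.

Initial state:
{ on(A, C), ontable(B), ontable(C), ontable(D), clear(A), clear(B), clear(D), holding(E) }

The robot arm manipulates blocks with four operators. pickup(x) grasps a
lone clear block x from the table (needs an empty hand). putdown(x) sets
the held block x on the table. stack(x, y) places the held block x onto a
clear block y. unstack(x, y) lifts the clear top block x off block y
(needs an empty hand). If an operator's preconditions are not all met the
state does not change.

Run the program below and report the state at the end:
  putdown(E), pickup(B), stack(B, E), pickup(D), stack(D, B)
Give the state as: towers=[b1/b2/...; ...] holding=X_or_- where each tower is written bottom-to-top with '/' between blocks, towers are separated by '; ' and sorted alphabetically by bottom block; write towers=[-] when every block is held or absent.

step 1 (putdown(E)): towers=[B; C/A; D; E] holding=-
step 2 (pickup(B)): towers=[C/A; D; E] holding=B
step 3 (stack(B, E)): towers=[C/A; D; E/B] holding=-
step 4 (pickup(D)): towers=[C/A; E/B] holding=D
step 5 (stack(D, B)): towers=[C/A; E/B/D] holding=-

towers=[C/A; E/B/D] holding=-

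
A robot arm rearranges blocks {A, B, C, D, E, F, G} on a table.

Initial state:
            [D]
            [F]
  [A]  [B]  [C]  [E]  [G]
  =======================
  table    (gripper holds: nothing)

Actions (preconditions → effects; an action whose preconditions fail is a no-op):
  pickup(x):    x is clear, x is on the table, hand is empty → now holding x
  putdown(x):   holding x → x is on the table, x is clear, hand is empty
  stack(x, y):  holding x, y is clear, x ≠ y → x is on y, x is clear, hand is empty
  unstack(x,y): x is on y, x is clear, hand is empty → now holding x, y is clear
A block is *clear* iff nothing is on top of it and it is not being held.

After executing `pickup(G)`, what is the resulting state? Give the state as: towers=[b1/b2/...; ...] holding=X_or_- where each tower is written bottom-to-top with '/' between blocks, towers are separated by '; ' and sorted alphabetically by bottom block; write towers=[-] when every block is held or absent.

towers=[A; B; C/F/D; E] holding=G

before: towers=[A; B; C/F/D; E; G] holding=-
pre[pickup(G)]: clear(G) yes, ontable(G) yes, handempty yes
all met → apply pickup(G)
after:  towers=[A; B; C/F/D; E] holding=G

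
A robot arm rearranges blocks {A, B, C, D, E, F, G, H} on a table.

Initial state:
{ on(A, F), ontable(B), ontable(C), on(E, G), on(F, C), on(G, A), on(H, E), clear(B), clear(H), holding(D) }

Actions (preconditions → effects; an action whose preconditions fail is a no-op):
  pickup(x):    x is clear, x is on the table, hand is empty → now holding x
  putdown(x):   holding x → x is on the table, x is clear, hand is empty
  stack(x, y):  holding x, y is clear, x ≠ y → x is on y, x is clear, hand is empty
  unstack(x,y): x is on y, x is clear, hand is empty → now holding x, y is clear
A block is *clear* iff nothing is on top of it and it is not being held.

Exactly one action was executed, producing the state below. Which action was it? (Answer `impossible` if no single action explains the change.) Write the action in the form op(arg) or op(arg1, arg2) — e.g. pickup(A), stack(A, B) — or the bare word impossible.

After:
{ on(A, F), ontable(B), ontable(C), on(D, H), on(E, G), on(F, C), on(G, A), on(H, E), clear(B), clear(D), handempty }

target: towers=[B; C/F/A/G/E/H/D] holding=-
        putdown(D) → towers=[B; C/F/A/G/E/H; D] holding=-
       stack(D, H) → towers=[B; C/F/A/G/E/H/D] holding=-  ← match
       stack(D, B) → towers=[B/D; C/F/A/G/E/H] holding=-

stack(D, H)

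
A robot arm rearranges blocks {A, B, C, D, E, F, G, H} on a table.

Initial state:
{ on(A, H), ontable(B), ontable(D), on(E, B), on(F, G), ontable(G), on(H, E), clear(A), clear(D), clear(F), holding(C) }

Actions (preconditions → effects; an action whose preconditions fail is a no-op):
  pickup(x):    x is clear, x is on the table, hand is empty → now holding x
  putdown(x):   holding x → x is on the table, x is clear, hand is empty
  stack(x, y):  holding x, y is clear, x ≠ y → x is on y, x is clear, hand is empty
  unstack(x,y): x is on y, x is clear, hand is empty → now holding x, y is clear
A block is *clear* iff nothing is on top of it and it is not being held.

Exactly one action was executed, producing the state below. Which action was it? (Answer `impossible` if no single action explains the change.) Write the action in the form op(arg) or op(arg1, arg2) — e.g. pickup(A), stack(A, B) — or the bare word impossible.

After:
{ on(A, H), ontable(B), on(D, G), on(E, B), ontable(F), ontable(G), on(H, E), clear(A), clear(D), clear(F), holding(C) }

target: towers=[B/E/H/A; F; G/D] holding=C
        putdown(C) → towers=[B/E/H/A; C; D; G/F] holding=-
       stack(C, A) → towers=[B/E/H/A/C; D; G/F] holding=-
       stack(C, F) → towers=[B/E/H/A; D; G/F/C] holding=-
       stack(C, D) → towers=[B/E/H/A; D/C; G/F] holding=-
none of the 4 applicable actions match → impossible

impossible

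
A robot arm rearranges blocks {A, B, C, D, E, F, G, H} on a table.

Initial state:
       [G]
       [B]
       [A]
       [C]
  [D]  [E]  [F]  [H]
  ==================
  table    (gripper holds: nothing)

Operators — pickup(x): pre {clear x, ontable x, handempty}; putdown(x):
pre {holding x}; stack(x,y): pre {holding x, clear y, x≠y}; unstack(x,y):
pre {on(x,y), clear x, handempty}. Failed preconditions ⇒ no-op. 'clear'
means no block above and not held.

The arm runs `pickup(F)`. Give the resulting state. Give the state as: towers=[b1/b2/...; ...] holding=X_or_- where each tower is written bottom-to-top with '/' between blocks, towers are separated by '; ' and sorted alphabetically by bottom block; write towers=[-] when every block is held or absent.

before: towers=[D; E/C/A/B/G; F; H] holding=-
pre[pickup(F)]: clear(F) yes, ontable(F) yes, handempty yes
all met → apply pickup(F)
after:  towers=[D; E/C/A/B/G; H] holding=F

towers=[D; E/C/A/B/G; H] holding=F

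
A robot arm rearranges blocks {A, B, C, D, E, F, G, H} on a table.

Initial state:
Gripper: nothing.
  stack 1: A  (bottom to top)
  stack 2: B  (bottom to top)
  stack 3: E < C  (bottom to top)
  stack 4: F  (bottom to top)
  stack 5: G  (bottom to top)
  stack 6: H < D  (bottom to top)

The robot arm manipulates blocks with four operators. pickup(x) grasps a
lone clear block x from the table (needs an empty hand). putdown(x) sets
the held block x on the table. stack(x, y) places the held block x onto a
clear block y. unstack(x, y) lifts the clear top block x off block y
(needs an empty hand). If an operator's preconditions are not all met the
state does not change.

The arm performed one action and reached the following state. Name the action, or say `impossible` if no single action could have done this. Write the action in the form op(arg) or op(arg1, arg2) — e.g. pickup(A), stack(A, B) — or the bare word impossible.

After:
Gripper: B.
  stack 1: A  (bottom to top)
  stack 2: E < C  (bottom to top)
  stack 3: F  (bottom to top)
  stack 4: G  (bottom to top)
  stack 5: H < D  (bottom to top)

pickup(B)

target: towers=[A; E/C; F; G; H/D] holding=B
         pickup(G) → towers=[A; B; E/C; F; H/D] holding=G
         pickup(A) → towers=[B; E/C; F; G; H/D] holding=A
         pickup(B) → towers=[A; E/C; F; G; H/D] holding=B  ← match
         pickup(F) → towers=[A; B; E/C; G; H/D] holding=F
     unstack(D, H) → towers=[A; B; E/C; F; G; H] holding=D
     unstack(C, E) → towers=[A; B; E; F; G; H/D] holding=C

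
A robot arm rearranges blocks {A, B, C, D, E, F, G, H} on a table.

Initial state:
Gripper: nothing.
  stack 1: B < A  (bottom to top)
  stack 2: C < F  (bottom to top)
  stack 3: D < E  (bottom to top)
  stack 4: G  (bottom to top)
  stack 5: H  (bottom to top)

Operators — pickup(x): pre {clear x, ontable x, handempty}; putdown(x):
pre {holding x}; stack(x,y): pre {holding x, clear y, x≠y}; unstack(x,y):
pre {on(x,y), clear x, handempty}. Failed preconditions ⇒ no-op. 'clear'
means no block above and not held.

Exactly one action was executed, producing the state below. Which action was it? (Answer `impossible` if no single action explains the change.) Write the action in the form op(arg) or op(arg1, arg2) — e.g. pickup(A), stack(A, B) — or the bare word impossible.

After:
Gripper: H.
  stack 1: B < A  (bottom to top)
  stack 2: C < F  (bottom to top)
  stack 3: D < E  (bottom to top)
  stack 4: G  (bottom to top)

pickup(H)

target: towers=[B/A; C/F; D/E; G] holding=H
         pickup(G) → towers=[B/A; C/F; D/E; H] holding=G
     unstack(A, B) → towers=[B; C/F; D/E; G; H] holding=A
     unstack(E, D) → towers=[B/A; C/F; D; G; H] holding=E
         pickup(H) → towers=[B/A; C/F; D/E; G] holding=H  ← match
     unstack(F, C) → towers=[B/A; C; D/E; G; H] holding=F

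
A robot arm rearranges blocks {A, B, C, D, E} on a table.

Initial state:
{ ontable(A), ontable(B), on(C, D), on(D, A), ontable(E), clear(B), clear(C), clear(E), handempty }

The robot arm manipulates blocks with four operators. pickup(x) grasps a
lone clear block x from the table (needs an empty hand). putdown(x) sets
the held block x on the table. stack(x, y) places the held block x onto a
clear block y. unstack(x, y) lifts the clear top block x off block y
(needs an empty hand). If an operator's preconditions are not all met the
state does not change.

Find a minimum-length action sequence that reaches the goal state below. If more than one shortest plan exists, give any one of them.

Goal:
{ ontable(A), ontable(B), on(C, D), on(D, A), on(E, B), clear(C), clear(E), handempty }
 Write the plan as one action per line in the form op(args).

step 1 (pickup(E)): towers=[A/D/C; B] holding=E
step 2 (stack(E, B)): towers=[A/D/C; B/E] holding=-
goal check: towers=[A/D/C; B/E] holding=- — reached (length 2, optimal by BFS)

pickup(E)
stack(E, B)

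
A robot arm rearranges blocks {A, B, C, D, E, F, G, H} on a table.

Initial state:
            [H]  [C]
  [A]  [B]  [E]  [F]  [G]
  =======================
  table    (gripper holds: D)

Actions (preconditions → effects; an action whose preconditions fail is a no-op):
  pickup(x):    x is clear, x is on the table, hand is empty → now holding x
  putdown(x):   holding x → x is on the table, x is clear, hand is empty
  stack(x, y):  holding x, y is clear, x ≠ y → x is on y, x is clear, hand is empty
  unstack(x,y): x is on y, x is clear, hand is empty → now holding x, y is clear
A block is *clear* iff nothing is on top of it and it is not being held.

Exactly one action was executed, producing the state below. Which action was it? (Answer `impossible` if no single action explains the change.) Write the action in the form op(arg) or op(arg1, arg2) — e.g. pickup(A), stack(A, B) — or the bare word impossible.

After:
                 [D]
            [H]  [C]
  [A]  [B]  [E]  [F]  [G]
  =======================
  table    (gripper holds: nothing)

target: towers=[A; B; E/H; F/C/D; G] holding=-
        putdown(D) → towers=[A; B; D; E/H; F/C; G] holding=-
       stack(D, G) → towers=[A; B; E/H; F/C; G/D] holding=-
       stack(D, A) → towers=[A/D; B; E/H; F/C; G] holding=-
       stack(D, H) → towers=[A; B; E/H/D; F/C; G] holding=-
       stack(D, B) → towers=[A; B/D; E/H; F/C; G] holding=-
       stack(D, C) → towers=[A; B; E/H; F/C/D; G] holding=-  ← match

stack(D, C)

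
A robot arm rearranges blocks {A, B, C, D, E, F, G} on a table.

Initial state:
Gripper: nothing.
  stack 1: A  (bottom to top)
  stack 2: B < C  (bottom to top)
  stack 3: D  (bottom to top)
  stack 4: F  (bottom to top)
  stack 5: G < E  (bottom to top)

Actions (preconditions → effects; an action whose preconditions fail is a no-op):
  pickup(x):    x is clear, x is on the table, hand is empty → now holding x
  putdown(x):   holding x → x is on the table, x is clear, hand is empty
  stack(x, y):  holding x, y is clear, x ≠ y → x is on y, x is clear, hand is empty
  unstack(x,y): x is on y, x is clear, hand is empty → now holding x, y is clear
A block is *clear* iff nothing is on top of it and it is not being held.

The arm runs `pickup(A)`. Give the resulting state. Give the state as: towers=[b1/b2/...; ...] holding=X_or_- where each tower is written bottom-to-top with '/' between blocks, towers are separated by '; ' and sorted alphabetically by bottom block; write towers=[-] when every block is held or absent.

before: towers=[A; B/C; D; F; G/E] holding=-
pre[pickup(A)]: clear(A) ✓, ontable(A) ✓, handempty ✓
all met → apply pickup(A)
after:  towers=[B/C; D; F; G/E] holding=A

towers=[B/C; D; F; G/E] holding=A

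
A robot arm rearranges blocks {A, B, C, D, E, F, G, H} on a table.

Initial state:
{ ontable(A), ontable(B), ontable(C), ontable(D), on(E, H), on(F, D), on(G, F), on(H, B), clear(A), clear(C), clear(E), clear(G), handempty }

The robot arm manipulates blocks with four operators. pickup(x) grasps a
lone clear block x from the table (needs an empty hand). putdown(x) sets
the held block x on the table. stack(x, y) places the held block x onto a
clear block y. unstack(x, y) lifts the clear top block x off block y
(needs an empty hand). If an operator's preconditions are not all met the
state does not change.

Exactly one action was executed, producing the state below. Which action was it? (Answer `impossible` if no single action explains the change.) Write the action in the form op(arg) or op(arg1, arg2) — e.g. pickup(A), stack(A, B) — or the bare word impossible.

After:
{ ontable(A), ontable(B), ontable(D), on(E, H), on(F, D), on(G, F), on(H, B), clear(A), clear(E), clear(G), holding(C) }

pickup(C)

target: towers=[A; B/H/E; D/F/G] holding=C
     unstack(G, F) → towers=[A; B/H/E; C; D/F] holding=G
         pickup(A) → towers=[B/H/E; C; D/F/G] holding=A
     unstack(E, H) → towers=[A; B/H; C; D/F/G] holding=E
         pickup(C) → towers=[A; B/H/E; D/F/G] holding=C  ← match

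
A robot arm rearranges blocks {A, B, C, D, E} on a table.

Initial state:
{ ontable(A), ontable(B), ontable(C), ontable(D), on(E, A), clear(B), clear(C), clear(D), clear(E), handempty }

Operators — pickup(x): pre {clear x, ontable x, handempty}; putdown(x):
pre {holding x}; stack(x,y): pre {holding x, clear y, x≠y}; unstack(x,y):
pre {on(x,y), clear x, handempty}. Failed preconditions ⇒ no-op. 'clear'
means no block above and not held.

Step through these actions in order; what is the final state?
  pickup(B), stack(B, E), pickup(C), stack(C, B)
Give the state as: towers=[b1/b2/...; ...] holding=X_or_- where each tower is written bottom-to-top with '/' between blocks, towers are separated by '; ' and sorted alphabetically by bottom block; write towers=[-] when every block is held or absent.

step 1 (pickup(B)): towers=[A/E; C; D] holding=B
step 2 (stack(B, E)): towers=[A/E/B; C; D] holding=-
step 3 (pickup(C)): towers=[A/E/B; D] holding=C
step 4 (stack(C, B)): towers=[A/E/B/C; D] holding=-

towers=[A/E/B/C; D] holding=-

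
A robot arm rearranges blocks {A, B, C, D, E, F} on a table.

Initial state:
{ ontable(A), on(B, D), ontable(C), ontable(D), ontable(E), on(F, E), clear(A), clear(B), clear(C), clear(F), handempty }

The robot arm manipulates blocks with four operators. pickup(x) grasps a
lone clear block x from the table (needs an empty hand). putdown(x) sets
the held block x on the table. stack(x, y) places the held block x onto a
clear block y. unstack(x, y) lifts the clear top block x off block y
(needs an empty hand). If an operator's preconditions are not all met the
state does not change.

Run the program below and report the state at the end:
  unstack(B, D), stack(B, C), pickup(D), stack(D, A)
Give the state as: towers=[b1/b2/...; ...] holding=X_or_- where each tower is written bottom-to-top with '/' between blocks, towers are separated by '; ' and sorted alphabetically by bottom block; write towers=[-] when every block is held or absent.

step 1 (unstack(B, D)): towers=[A; C; D; E/F] holding=B
step 2 (stack(B, C)): towers=[A; C/B; D; E/F] holding=-
step 3 (pickup(D)): towers=[A; C/B; E/F] holding=D
step 4 (stack(D, A)): towers=[A/D; C/B; E/F] holding=-

towers=[A/D; C/B; E/F] holding=-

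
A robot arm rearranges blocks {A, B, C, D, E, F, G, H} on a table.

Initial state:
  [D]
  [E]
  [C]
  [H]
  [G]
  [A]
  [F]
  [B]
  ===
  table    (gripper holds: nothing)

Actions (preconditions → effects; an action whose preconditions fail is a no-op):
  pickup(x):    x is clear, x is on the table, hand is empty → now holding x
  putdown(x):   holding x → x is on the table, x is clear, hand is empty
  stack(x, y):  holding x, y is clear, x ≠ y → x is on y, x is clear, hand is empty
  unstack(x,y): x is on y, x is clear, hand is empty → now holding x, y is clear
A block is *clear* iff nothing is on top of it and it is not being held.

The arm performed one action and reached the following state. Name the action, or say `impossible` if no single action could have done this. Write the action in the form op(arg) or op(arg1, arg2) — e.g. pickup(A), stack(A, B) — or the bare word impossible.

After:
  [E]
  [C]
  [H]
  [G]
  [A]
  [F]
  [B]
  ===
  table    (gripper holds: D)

unstack(D, E)

target: towers=[B/F/A/G/H/C/E] holding=D
     unstack(D, E) → towers=[B/F/A/G/H/C/E] holding=D  ← match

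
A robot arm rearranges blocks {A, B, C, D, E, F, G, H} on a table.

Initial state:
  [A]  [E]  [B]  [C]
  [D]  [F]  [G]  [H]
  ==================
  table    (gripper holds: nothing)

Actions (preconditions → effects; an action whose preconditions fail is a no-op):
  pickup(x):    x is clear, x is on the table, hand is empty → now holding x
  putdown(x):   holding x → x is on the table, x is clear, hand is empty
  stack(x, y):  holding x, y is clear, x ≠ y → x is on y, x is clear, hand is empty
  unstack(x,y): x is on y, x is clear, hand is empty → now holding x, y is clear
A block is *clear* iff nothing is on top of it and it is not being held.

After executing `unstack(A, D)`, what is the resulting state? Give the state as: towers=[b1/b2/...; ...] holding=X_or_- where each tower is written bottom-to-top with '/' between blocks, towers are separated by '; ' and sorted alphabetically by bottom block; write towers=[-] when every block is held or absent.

towers=[D; F/E; G/B; H/C] holding=A

before: towers=[D/A; F/E; G/B; H/C] holding=-
pre[unstack(A, D)]: on(A,D) yes, clear(A) yes, handempty yes
all met → apply unstack(A, D)
after:  towers=[D; F/E; G/B; H/C] holding=A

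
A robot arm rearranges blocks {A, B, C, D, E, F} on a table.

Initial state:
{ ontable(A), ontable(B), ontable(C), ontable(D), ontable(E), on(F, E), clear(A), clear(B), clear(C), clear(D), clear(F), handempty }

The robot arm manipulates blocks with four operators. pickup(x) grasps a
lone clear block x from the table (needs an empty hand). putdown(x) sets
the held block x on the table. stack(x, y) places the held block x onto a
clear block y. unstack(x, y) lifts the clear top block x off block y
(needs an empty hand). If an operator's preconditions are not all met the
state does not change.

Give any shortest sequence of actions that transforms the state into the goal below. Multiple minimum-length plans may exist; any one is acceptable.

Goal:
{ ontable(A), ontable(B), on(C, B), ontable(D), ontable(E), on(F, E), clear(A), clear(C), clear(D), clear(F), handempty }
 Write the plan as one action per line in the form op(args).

step 1 (pickup(C)): towers=[A; B; D; E/F] holding=C
step 2 (stack(C, B)): towers=[A; B/C; D; E/F] holding=-
goal check: towers=[A; B/C; D; E/F] holding=- — reached (length 2, optimal by BFS)

pickup(C)
stack(C, B)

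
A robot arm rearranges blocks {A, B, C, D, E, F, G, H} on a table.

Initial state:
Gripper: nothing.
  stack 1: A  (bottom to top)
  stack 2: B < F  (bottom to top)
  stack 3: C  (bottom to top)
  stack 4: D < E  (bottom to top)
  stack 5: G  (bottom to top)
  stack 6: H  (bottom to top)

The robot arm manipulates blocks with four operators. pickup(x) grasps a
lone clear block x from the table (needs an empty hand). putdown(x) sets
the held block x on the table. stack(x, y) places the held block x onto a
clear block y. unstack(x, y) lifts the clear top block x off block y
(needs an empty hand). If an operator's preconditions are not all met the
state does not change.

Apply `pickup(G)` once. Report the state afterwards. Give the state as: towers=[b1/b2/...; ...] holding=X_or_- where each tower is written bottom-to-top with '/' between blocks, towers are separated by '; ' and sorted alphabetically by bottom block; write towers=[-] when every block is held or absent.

before: towers=[A; B/F; C; D/E; G; H] holding=-
pre[pickup(G)]: clear(G) yes, ontable(G) yes, handempty yes
all met → apply pickup(G)
after:  towers=[A; B/F; C; D/E; H] holding=G

towers=[A; B/F; C; D/E; H] holding=G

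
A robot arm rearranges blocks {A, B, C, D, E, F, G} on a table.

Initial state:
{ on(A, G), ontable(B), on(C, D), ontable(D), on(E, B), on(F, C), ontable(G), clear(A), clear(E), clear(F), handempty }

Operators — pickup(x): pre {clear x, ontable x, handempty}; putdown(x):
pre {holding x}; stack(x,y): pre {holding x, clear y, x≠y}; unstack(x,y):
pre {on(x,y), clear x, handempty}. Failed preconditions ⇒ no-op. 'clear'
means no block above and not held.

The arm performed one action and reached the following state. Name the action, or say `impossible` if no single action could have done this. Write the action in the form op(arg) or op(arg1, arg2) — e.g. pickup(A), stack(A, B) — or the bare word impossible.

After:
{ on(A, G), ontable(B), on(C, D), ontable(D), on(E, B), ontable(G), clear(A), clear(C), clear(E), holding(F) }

unstack(F, C)

target: towers=[B/E; D/C; G/A] holding=F
     unstack(F, C) → towers=[B/E; D/C; G/A] holding=F  ← match
     unstack(A, G) → towers=[B/E; D/C/F; G] holding=A
     unstack(E, B) → towers=[B; D/C/F; G/A] holding=E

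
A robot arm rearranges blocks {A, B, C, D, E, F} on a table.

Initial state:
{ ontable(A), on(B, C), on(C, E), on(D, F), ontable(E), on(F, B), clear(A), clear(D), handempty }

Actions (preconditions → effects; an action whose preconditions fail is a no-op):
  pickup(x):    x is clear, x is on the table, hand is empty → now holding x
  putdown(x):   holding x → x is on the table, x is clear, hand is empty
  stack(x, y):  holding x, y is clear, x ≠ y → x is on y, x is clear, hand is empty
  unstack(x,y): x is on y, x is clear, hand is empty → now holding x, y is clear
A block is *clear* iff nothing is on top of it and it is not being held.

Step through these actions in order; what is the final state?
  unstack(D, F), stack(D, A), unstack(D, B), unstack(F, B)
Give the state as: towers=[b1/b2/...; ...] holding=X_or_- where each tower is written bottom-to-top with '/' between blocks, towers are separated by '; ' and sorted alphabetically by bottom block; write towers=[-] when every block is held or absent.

towers=[A/D; E/C/B] holding=F

step 1 (unstack(D, F)): towers=[A; E/C/B/F] holding=D
step 2 (stack(D, A)): towers=[A/D; E/C/B/F] holding=-
step 3 (unstack(D, B)) [no-op]: towers=[A/D; E/C/B/F] holding=-
step 4 (unstack(F, B)): towers=[A/D; E/C/B] holding=F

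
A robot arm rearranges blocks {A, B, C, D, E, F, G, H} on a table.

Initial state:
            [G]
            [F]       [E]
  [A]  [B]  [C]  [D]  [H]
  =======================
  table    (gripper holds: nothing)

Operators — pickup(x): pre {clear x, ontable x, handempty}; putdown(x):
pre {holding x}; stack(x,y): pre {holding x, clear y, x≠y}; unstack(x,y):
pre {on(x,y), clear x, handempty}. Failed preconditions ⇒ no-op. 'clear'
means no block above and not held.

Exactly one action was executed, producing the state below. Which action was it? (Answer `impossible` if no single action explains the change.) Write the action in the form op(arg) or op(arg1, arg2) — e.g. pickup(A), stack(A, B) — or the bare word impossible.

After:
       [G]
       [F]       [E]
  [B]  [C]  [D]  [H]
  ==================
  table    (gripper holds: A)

target: towers=[B; C/F/G; D; H/E] holding=A
     unstack(G, F) → towers=[A; B; C/F; D; H/E] holding=G
         pickup(A) → towers=[B; C/F/G; D; H/E] holding=A  ← match
     unstack(E, H) → towers=[A; B; C/F/G; D; H] holding=E
         pickup(B) → towers=[A; C/F/G; D; H/E] holding=B
         pickup(D) → towers=[A; B; C/F/G; H/E] holding=D

pickup(A)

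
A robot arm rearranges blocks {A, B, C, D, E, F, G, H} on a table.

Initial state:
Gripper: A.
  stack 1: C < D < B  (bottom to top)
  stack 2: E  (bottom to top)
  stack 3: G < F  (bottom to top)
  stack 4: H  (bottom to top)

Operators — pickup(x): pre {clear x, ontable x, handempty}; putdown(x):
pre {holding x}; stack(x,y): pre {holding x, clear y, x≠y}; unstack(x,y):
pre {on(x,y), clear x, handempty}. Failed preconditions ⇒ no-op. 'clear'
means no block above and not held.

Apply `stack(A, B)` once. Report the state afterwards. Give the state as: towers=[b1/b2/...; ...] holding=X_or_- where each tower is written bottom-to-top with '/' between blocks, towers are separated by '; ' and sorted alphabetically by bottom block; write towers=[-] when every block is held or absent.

towers=[C/D/B/A; E; G/F; H] holding=-

before: towers=[C/D/B; E; G/F; H] holding=A
pre[stack(A, B)]: holding(A) yes, clear(B) yes, A≠B yes
all met → apply stack(A, B)
after:  towers=[C/D/B/A; E; G/F; H] holding=-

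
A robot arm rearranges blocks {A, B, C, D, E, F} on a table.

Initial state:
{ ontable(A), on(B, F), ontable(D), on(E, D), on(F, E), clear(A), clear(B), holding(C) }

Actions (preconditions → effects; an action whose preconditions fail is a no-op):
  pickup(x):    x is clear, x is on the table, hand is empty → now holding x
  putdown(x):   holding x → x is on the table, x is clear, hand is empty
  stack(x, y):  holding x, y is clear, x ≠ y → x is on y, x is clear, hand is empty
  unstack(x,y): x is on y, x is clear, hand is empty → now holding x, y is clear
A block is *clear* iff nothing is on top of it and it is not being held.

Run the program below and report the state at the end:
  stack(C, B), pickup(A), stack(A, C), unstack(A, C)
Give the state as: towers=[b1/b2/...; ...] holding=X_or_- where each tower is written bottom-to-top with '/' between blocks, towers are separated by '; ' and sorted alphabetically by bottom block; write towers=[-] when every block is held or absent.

step 1 (stack(C, B)): towers=[A; D/E/F/B/C] holding=-
step 2 (pickup(A)): towers=[D/E/F/B/C] holding=A
step 3 (stack(A, C)): towers=[D/E/F/B/C/A] holding=-
step 4 (unstack(A, C)): towers=[D/E/F/B/C] holding=A

towers=[D/E/F/B/C] holding=A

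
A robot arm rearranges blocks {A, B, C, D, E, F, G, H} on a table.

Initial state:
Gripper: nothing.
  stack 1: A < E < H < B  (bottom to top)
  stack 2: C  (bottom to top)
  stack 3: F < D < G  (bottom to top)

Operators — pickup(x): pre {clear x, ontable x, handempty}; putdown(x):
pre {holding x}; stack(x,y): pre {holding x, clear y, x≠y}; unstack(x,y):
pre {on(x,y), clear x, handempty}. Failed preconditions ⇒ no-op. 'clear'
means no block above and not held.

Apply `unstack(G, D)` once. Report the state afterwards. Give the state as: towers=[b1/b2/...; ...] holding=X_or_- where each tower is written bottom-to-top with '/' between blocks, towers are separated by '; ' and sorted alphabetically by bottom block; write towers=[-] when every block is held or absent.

towers=[A/E/H/B; C; F/D] holding=G

before: towers=[A/E/H/B; C; F/D/G] holding=-
pre[unstack(G, D)]: on(G,D) ✓, clear(G) ✓, handempty ✓
all met → apply unstack(G, D)
after:  towers=[A/E/H/B; C; F/D] holding=G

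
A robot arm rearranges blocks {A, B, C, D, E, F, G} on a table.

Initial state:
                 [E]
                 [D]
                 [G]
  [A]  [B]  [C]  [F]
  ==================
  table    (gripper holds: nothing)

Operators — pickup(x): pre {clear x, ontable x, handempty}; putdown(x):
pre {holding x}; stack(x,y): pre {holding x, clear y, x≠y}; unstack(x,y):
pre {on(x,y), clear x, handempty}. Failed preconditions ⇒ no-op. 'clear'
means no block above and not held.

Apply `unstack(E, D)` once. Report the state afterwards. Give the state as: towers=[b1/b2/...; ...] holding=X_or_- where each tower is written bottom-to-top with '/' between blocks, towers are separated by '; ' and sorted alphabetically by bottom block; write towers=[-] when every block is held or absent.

towers=[A; B; C; F/G/D] holding=E

before: towers=[A; B; C; F/G/D/E] holding=-
pre[unstack(E, D)]: on(E,D) yes, clear(E) yes, handempty yes
all met → apply unstack(E, D)
after:  towers=[A; B; C; F/G/D] holding=E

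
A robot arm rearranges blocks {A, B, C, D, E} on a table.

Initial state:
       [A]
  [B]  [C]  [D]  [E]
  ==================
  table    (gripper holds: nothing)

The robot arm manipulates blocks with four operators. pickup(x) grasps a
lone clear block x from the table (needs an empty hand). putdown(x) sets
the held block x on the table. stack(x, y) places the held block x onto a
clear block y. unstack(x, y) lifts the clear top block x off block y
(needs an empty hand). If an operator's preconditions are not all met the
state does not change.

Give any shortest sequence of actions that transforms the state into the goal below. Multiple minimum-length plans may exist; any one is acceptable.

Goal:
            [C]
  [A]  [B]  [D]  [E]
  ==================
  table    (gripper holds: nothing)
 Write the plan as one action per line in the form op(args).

step 1 (unstack(A, C)): towers=[B; C; D; E] holding=A
step 2 (putdown(A)): towers=[A; B; C; D; E] holding=-
step 3 (pickup(C)): towers=[A; B; D; E] holding=C
step 4 (stack(C, D)): towers=[A; B; D/C; E] holding=-
goal check: towers=[A; B; D/C; E] holding=- — reached (length 4, optimal by BFS)

unstack(A, C)
putdown(A)
pickup(C)
stack(C, D)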